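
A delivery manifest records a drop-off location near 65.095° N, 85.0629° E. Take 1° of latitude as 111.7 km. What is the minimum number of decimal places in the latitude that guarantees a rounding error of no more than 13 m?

4

One degree of latitude covers 111700 m.
N decimal places → at most half a unit in the last place, 0.5 × 10⁻ᴺ° = 111700/2 × 10⁻ᴺ m.
Setting 55850 × 10⁻ᴺ ≤ 13 gives 10ᴺ ≥ 4296, i.e. N ≥ 3.63.
So 4 decimal places suffice (5.58 m); 3 would allow up to 55.9 m.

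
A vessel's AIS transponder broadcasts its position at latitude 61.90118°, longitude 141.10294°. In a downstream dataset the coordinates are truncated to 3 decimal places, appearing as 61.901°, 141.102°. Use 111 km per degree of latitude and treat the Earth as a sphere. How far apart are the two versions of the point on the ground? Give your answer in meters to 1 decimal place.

53.1 meters

The latitude changed by +0.00018° and the longitude by +0.00094°.
N–S: 0.00018° × 111000 m/° = 19.98 m.
East–west at this latitude: 0.00094° × 111000 × cos 61.901° ≈ 0.00094 × 52280.6 = 49.1438 m.
Distance: √(19.98² + 49.1438²) ≈ 53.0501 m.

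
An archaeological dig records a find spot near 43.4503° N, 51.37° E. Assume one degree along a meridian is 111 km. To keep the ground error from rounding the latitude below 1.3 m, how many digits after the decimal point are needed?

5

One degree of latitude covers 111000 m.
With N decimal places the half-ulp bound is 0.5·10⁻ᴺ°, or 0.5·10⁻ᴺ × 111000 m on the ground.
Setting 55500 × 10⁻ᴺ ≤ 1.3 gives 10ᴺ ≥ 4.269e+04, i.e. N ≥ 4.63.
N = 4 would give 5.55 m (too coarse); N = 5 gives 0.555 m ≤ 1.3 m.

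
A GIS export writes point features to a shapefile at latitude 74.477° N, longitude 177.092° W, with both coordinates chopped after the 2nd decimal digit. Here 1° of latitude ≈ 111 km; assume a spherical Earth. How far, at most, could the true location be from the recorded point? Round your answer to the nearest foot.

Truncating at 2 decimal places can drop up to a full unit in the last place, so each coordinate may be off by as much as 0.01°.
North–south component: 0.01° × 111000 = 1110 m.
E–W at 74.477°: 0.01° × 111000 × cos 74.477° = 0.01 × 111000 × 0.2676 ≈ 297.064 m.
The two errors are perpendicular, so the maximum displacement is √(1110² + 297.064²) ≈ 1149.06 m.
Converting: 1149.06 m × 3.2808 ft/m ≈ 3769.9 ft.

3770 feet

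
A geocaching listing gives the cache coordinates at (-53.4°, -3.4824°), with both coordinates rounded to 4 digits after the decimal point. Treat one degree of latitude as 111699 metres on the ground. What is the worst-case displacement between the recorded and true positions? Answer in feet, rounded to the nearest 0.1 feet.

Rounding to 4 decimal places leaves each coordinate within ±5e-05° of the true value.
Latitude error → 5e-05 × 111699 = 5.58495 m along the meridian.
E–W at 53.4°: 5e-05° × 111699 × cos 53.4° = 5e-05 × 111699 × 0.5962 ≈ 3.32989 m.
The two errors are perpendicular, so the maximum displacement is √(5.58495² + 3.32989²) ≈ 6.50229 m.
In feet: 6.50229 m ÷ 0.3048 ≈ 21.333 ft.

21.3 feet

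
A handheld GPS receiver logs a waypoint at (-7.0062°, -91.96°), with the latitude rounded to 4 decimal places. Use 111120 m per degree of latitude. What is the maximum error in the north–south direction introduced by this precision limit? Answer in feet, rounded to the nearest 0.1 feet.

Rounding to 4 decimal places leaves the latitude within ±5e-05° of the true value.
Along the meridian that is 5e-05° × 111120 m/° = 5.556 m.
Converting: 5.556 m × 3.2808 ft/m ≈ 18.228 ft.

18.2 feet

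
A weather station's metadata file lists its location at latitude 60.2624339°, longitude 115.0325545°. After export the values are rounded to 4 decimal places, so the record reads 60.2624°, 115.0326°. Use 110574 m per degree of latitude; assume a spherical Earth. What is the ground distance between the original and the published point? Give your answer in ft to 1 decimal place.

The latitude changed by +0.0000339° and the longitude by -0.0000455°.
N–S: 0.0000339° × 110574 m/° = 3.74846 m.
East–west at this latitude: -0.0000455° × 110574 × cos 60.2624° ≈ -0.0000455 × 54847.9 = -2.49558 m.
Hypotenuse of the two orthogonal shifts: √(3.74846² + 2.49558²) = 4.5032 m.
In feet: 4.5032 m ÷ 0.3048 ≈ 14.774 ft.

14.8 ft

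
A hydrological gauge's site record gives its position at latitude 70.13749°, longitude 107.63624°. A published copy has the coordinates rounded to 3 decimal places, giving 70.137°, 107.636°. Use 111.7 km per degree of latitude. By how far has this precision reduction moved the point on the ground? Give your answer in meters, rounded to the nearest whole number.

55 meters

The latitude changed by +0.00049° and the longitude by +0.00024°.
N–S: 0.00049° × 111700 m/° = 54.733 m.
East–west at this latitude: 0.00024° × 111700 × cos 70.137° ≈ 0.00024 × 37952.6 = 9.10861 m.
Hypotenuse of the two orthogonal shifts: √(54.733² + 9.10861²) = 55.4857 m.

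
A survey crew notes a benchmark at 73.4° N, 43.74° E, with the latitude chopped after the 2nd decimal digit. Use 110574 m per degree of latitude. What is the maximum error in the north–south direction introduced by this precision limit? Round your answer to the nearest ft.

3628 ft

Truncating at 2 decimal places can drop up to a full unit in the last place, so the latitude may be off by as much as 0.01°.
So the N–S error is at most 0.01 × 110574 = 1105.74 m.
In feet: 1105.74 m ÷ 0.3048 ≈ 3627.8 ft.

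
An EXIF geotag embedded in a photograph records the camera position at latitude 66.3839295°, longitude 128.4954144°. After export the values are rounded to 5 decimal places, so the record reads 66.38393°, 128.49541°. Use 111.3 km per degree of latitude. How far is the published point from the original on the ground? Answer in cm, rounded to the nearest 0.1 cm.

Δlat = 66.3839295 − 66.38393 = -0.0000005°; Δlon = 128.4954144 − 128.49541 = +0.0000044°.
North–south shift: -0.0000005 × 111300 = -0.05565 m.
East–west at this latitude: 0.0000044° × 111300 × cos 66.3839° ≈ 0.0000044 × 44587.5 = 0.196185 m.
Hypotenuse of the two orthogonal shifts: √(0.05565² + 0.196185²) = 0.203925 m.
That is 0.203925 m = 20.392 cm.

20.4 cm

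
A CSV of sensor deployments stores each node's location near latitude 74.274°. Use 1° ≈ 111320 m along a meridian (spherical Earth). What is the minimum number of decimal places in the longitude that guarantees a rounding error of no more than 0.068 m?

At 74.274° one degree of longitude covers 111320 × cos 74.274° ≈ 111320 × 0.2710 ≈ 30171.9 m.
N decimal places → at most half a unit in the last place, 0.5 × 10⁻ᴺ° = 30171.9/2 × 10⁻ᴺ m.
Setting 15085.9 × 10⁻ᴺ ≤ 0.068 gives 10ᴺ ≥ 2.219e+05, i.e. N ≥ 5.35.
So 6 decimal places suffice (0.0151 m); 5 would allow up to 0.151 m.

6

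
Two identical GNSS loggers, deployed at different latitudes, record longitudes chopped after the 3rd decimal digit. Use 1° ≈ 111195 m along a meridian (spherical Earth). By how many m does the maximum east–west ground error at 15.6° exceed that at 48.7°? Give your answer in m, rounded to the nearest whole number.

34 m

Truncating at 3 decimal places can drop up to a full unit in the last place, so the longitude may be off by as much as 0.001°.
At 15.6°: 0.001° × 111195 × cos 15.6° = 0.001 × 111195 × 0.9632 ≈ 107.1 m.
Error at 48.7° = 0.001° × 111195 × cos 48.7° ≈ 111.2 × 0.6600 = 73.389 m.
Difference: 107.1 − 73.389 = 33.71 m.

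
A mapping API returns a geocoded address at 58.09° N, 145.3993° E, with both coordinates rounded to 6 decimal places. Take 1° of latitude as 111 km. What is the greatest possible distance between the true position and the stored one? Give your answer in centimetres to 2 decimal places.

6.28 centimetres

Rounding to 6 decimal places leaves each coordinate within ±5e-07° of the true value.
Latitude error → 5e-07 × 111000 = 0.0555 m along the meridian.
East–west component at 58.09°: 5e-07° × 111000 × cos 58.09° ≈ 5e-07 × 58673.1 ≈ 0.0293366 m.
Worst case both components are at the extreme and orthogonal: √(0.0555² + 0.0293366²) ≈ 0.0627765 m.
That is 0.0627765 m = 6.2776 cm.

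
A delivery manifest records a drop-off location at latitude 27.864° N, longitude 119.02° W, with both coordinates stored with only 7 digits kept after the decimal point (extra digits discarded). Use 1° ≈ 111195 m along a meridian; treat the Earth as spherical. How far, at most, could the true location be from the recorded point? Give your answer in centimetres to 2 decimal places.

1.48 centimetres

Truncating at 7 decimal places can drop up to a full unit in the last place, so each coordinate may be off by as much as 1e-07°.
North–south component: 1e-07° × 111195 = 0.0111195 m.
E–W at 27.864°: 1e-07° × 111195 × cos 27.864° = 1e-07 × 111195 × 0.8841 ≈ 0.0098303 m.
Worst case both components are at the extreme and orthogonal: √(0.0111195² + 0.0098303²) ≈ 0.0148418 m.
That is 0.0148418 m = 1.4842 cm.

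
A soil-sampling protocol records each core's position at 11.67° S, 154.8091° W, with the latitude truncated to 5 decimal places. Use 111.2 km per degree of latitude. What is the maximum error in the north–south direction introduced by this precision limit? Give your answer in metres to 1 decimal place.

1.1 metres

Truncating at 5 decimal places can drop up to a full unit in the last place, so the latitude may be off by as much as 1e-05°.
North–south distance: 1e-05° × 111200 m/° = 1.112 m.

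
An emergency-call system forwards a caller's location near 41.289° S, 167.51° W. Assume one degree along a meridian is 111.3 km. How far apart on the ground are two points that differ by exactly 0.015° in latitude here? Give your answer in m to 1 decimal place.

1669.5 m

0.015° × 111300 m/° = 1669.5 m.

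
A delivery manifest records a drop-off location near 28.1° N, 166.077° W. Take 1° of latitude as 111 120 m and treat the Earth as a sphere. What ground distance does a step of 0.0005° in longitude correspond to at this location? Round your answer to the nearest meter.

49 meters

0.0005° of longitude at 28.1° is 0.0005 × 111120 × cos 28.1° ≈ 0.0005 × 98021.9 = 49.011 m.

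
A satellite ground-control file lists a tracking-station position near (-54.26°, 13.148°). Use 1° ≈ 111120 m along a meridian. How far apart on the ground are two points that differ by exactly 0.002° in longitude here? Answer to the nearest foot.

One degree of longitude here spans 111120 × cos 54.26° = 111120 × 0.5841 ≈ 64906.1 m; 0.002° of that is 129.812 m.
Converting: 129.812 m × 3.2808 ft/m ≈ 425.89 ft.

426 feet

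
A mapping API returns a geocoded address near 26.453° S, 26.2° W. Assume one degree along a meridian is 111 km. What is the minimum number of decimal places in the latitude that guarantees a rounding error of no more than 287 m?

One degree of latitude covers 111000 m.
Rounding to N decimal places gives at most 0.5 × 10⁻ᴺ degrees of error, i.e. 0.5 × 10⁻ᴺ × 111000 m.
Need 0.5 × 111000 × 10⁻ᴺ ≤ 287 → 10⁻ᴺ ≤ 5.171e-03, so N ≥ 2.29.
At 2 places the error can reach 555 m, but 3 places keeps it to 55.5 m.

3 decimal places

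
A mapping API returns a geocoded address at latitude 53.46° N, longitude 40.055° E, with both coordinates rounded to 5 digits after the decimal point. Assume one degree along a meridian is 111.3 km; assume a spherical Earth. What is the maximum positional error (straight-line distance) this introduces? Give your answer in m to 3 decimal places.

0.648 m

Rounding to 5 decimal places leaves each coordinate within ±5e-06° of the true value.
North–south component: 5e-06° × 111300 = 0.5565 m.
East–west component at 53.46°: 5e-06° × 111300 × cos 53.46° ≈ 5e-06 × 66266.2 ≈ 0.331331 m.
The two errors are perpendicular, so the maximum displacement is √(0.5565² + 0.331331²) ≈ 0.647667 m.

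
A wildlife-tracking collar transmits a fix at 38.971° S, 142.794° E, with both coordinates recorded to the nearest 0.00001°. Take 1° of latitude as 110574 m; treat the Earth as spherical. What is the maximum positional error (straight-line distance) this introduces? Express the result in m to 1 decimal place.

Rounding to 5 decimal places leaves each coordinate within ±5e-06° of the true value.
Latitude error → 5e-06 × 110574 = 0.55287 m along the meridian.
Longitude error → 5e-06 × 110574 × cos 38.971° = 5e-06 × 110574 × 0.7775 ≈ 0.429837 m.
Worst case both components are at the extreme and orthogonal: √(0.55287² + 0.429837²) ≈ 0.700303 m.

0.7 m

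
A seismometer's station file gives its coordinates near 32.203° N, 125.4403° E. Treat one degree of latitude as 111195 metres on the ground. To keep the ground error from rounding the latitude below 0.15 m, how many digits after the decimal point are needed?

One degree of latitude covers 111195 m.
Rounding to N decimal places gives at most 0.5 × 10⁻ᴺ degrees of error, i.e. 0.5 × 10⁻ᴺ × 111195 m.
Setting 55597.5 × 10⁻ᴺ ≤ 0.15 gives 10ᴺ ≥ 3.706e+05, i.e. N ≥ 5.57.
At 5 places the error can reach 0.556 m, but 6 places keeps it to 0.0556 m.

6 decimal places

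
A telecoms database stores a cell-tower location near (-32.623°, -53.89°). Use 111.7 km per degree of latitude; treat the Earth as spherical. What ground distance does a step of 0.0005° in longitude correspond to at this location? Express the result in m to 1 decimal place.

47.0 m

At 32.623° a degree of longitude is 111700 × cos 32.623° ≈ 94077.8 m, so 0.0005° corresponds to 47.0389 m.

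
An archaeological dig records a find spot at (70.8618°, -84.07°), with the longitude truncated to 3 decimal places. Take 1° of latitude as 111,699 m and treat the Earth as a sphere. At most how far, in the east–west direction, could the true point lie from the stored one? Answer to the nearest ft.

Truncating at 3 decimal places can drop up to a full unit in the last place, so the longitude may be off by as much as 0.001°.
Parallels shrink by cos φ, so at 70.8618° a degree of longitude is 111699 × 0.3278 ≈ 36620.3 m.
East–west error: 0.001° × 36620.3 m/° ≈ 36.6203 m.
In feet: 36.6203 m ÷ 0.3048 ≈ 120.15 ft.

120 ft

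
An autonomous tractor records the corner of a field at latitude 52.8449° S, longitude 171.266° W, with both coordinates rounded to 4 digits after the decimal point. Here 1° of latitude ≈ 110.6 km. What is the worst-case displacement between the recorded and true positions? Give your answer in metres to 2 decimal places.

6.46 metres

Rounding to 4 decimal places leaves each coordinate within ±5e-05° of the true value.
N–S: 5e-05° × 110600 m/° = 5.53 m.
Longitude error → 5e-05 × 110600 × cos 52.8449° = 5e-05 × 110600 × 0.6040 ≈ 3.33998 m.
Worst case both components are at the extreme and orthogonal: √(5.53² + 3.33998²) ≈ 6.46037 m.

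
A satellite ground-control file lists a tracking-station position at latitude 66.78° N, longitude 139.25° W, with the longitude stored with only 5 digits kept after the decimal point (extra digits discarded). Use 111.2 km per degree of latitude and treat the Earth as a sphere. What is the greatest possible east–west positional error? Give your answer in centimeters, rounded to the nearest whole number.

44 centimeters

Truncating at 5 decimal places can drop up to a full unit in the last place, so the longitude may be off by as much as 1e-05°.
One degree of longitude at 66.78° is 111200 × cos 66.78° ≈ 111200 × 0.3943 = 43842 m.
East–west error: 1e-05° × 43842 m/° ≈ 0.43842 m.
That is 0.43842 m = 43.842 cm.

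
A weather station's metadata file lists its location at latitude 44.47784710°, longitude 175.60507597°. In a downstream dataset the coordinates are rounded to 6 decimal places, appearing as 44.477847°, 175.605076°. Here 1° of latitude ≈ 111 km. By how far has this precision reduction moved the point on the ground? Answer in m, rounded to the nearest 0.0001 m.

Δlat = 44.47784710 − 44.477847 = +0.00000010°; Δlon = 175.60507597 − 175.605076 = -0.00000003°.
North–south shift: 0.00000010 × 111000 = 0.0111 m.
East–west at this latitude: -0.00000003° × 111000 × cos 44.4778° ≈ -0.00000003 × 79200.9 = -0.00237603 m.
Distance: √(0.0111² + 0.00237603²) ≈ 0.0113515 m.

0.0114 m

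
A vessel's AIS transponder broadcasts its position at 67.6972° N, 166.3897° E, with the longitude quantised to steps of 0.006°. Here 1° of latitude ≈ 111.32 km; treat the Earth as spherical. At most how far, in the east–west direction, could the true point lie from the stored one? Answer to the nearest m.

127 m

With a 0.006° grid the true value lies within half a step, ±0.006°/2 = ±0.003°, of the stored one.
At latitude 67.6972° a degree of longitude spans 111320 m × cos 67.6972° = 111320 × 0.3795 ≈ 42246.1 m.
So at most 0.003° × 42246.1 ≈ 126.738 m east–west.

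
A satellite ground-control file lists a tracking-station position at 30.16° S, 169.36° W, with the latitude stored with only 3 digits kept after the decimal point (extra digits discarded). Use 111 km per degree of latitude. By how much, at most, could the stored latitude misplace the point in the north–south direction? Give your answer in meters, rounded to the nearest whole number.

Truncating at 3 decimal places can drop up to a full unit in the last place, so the latitude may be off by as much as 0.001°.
So the N–S error is at most 0.001 × 111000 = 111 m.

111 meters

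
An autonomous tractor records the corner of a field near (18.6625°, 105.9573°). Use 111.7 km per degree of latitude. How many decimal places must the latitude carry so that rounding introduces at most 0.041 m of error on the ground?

One degree of latitude covers 111700 m.
Rounding to N decimal places gives at most 0.5 × 10⁻ᴺ degrees of error, i.e. 0.5 × 10⁻ᴺ × 111700 m.
Setting 55850 × 10⁻ᴺ ≤ 0.041 gives 10ᴺ ≥ 1.362e+06, i.e. N ≥ 6.13.
So 7 decimal places suffice (0.00558 m); 6 would allow up to 0.0558 m.

7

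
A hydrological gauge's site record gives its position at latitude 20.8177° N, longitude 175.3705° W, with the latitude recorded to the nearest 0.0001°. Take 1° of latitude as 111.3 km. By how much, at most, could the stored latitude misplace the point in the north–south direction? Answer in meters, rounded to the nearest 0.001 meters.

5.565 meters

Rounding to 4 decimal places leaves the latitude within ±5e-05° of the true value.
Along the meridian that is 5e-05° × 111300 m/° = 5.565 m.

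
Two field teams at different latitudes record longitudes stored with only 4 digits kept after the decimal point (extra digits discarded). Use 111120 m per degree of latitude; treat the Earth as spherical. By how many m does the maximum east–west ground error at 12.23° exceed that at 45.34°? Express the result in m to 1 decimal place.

3.0 m

Truncating at 4 decimal places can drop up to a full unit in the last place, so the longitude may be off by as much as 0.0001°.
Error at 12.23° = 0.0001° × 111120 × cos 12.23° ≈ 11.112 × 0.9773 = 10.86 m.
At 45.34°: 0.0001° × 111120 × cos 45.34° = 0.0001 × 111120 × 0.7029 ≈ 7.8106 m.
So the lower-latitude error exceeds the higher by 10.86 − 7.8106 = 3.0492 m.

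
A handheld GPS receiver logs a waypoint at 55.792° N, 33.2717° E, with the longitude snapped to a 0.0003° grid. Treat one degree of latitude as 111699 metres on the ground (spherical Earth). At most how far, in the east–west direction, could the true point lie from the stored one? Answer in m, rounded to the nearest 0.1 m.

9.4 m

With a 0.0003° grid the true value lies within half a step, ±0.0003°/2 = ±0.00015°, of the stored one.
At latitude 55.792° a degree of longitude spans 111699 m × cos 55.792° = 111699 × 0.5622 ≈ 62797 m.
So at most 0.00015° × 62797 ≈ 9.41956 m east–west.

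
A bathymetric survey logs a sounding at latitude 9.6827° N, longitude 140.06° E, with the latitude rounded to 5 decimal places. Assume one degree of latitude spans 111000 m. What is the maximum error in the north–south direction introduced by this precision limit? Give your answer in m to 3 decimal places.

0.555 m

Rounding to 5 decimal places leaves the latitude within ±5e-06° of the true value.
Along the meridian that is 5e-06° × 111000 m/° = 0.555 m.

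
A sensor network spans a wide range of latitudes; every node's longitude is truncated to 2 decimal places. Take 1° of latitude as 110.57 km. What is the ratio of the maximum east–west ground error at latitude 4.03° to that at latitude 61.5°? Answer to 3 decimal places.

2.091

Truncating at 2 decimal places can drop up to a full unit in the last place, so the longitude may be off by as much as 0.01°.
Error at 4.03° = 0.01° × 110570 × cos 4.03° ≈ 1105.7 × 0.9975 = 1103 m.
Error at 61.5° = 0.01° × 110570 × cos 61.5° ≈ 1105.7 × 0.4772 = 527.59 m.
Ratio: 1103 / 527.59 = cos 4.03° / cos 61.5° ≈ 2.0906.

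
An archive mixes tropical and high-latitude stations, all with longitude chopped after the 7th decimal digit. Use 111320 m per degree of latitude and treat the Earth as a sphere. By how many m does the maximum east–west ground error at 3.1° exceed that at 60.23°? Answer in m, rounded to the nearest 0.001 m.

Truncating at 7 decimal places can drop up to a full unit in the last place, so the longitude may be off by as much as 1e-07°.
At 3.1°: 1e-07° × 111320 × cos 3.1° = 1e-07 × 111320 × 0.9985 ≈ 0.011116 m.
Error at 60.23° = 1e-07° × 111320 × cos 60.23° ≈ 0.011132 × 0.4965 = 0.0055273 m.
So the lower-latitude error exceeds the higher by 0.011116 − 0.0055273 = 0.0055885 m.

0.006 m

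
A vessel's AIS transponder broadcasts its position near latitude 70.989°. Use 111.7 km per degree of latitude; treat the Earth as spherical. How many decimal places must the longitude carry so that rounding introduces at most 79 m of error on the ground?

At 70.989° one degree of longitude covers 111700 × cos 70.989° ≈ 111700 × 0.3257 ≈ 36386.2 m.
With N decimal places the half-ulp bound is 0.5·10⁻ᴺ°, or 0.5·10⁻ᴺ × 36386.2 m on the ground.
Setting 18193.1 × 10⁻ᴺ ≤ 79 gives 10ᴺ ≥ 230.3, i.e. N ≥ 2.36.
So 3 decimal places suffice (18.2 m); 2 would allow up to 182 m.

3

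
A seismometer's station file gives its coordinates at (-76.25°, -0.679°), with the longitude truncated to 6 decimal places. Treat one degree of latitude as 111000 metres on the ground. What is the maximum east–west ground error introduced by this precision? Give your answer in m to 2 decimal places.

0.03 m

Truncating at 6 decimal places can drop up to a full unit in the last place, so the longitude may be off by as much as 1e-06°.
One degree of longitude at 76.25° is 111000 × cos 76.25° ≈ 111000 × 0.2377 = 26383.1 m.
So at most 1e-06° × 26383.1 ≈ 0.0263831 m east–west.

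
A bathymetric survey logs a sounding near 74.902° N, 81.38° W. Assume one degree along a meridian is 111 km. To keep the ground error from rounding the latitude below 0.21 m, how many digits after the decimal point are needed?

One degree of latitude covers 111000 m.
With N decimal places the half-ulp bound is 0.5·10⁻ᴺ°, or 0.5·10⁻ᴺ × 111000 m on the ground.
Need 0.5 × 111000 × 10⁻ᴺ ≤ 0.21 → 10⁻ᴺ ≤ 3.784e-06, so N ≥ 5.42.
N = 5 would give 0.555 m (too coarse); N = 6 gives 0.0555 m ≤ 0.21 m.

6 decimal places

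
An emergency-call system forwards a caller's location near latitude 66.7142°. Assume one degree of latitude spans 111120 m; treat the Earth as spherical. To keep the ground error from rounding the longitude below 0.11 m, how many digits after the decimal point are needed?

At 66.7142° one degree of longitude covers 111120 × cos 66.7142° ≈ 111120 × 0.3953 ≈ 43927.7 m.
With N decimal places the half-ulp bound is 0.5·10⁻ᴺ°, or 0.5·10⁻ᴺ × 43927.7 m on the ground.
Setting 21963.9 × 10⁻ᴺ ≤ 0.11 gives 10ᴺ ≥ 1.997e+05, i.e. N ≥ 5.30.
So 6 decimal places suffice (0.022 m); 5 would allow up to 0.22 m.

6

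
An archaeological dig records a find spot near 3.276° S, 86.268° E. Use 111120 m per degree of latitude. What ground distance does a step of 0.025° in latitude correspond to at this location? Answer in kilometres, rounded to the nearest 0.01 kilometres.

2.78 kilometres

0.025° × 111120 m/° = 2778 m.
That is 2778 m = 2.778 km.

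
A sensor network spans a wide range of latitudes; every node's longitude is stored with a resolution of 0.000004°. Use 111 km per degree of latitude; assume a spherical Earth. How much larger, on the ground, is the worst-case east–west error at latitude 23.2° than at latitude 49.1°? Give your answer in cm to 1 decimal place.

With a 0.000004° grid the true value lies within half a step, ±0.000004°/2 = ±2e-06°, of the stored one.
Error at 23.2° = 2e-06° × 111000 × cos 23.2° ≈ 0.222 × 0.9191 = 0.20405 m.
Error at 49.1° = 2e-06° × 111000 × cos 49.1° ≈ 0.222 × 0.6547 = 0.14535 m.
Difference: 0.20405 − 0.14535 = 0.058696 m.
That is 0.0586956 m = 5.8696 cm.

5.9 cm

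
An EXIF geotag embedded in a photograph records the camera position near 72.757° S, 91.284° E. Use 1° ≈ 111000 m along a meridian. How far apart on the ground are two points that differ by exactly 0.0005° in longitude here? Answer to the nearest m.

16 m

One degree of longitude here spans 111000 × cos 72.757° = 111000 × 0.2964 ≈ 32903.2 m; 0.0005° of that is 16.4516 m.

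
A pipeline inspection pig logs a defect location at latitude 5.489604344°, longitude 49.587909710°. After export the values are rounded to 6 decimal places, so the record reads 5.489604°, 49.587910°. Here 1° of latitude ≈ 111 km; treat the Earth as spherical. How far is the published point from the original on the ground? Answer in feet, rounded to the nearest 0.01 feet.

Δlat = 5.489604344 − 5.489604 = +0.000000344°; Δlon = 49.587909710 − 49.587910 = -0.000000290°.
N–S: 0.000000344° × 111000 m/° = 0.038184 m.
E–W at 5.4896°: -0.000000290° × 111000 × cos 5.4896° = -0.000000290 × 111000 × 0.9954 ≈ -0.0320424 m.
Combined displacement = (0.038184² + 0.0320424²)^½ ≈ 0.0498471 m.
Converting: 0.0498471 m × 3.2808 ft/m ≈ 0.16354 ft.

0.16 feet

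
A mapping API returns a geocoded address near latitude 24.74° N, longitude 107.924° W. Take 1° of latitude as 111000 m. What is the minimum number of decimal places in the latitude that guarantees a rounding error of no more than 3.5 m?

5 decimal places

One degree of latitude covers 111000 m.
N decimal places → at most half a unit in the last place, 0.5 × 10⁻ᴺ° = 111000/2 × 10⁻ᴺ m.
Setting 55500 × 10⁻ᴺ ≤ 3.5 gives 10ᴺ ≥ 1.586e+04, i.e. N ≥ 4.20.
N = 4 would give 5.55 m (too coarse); N = 5 gives 0.555 m ≤ 3.5 m.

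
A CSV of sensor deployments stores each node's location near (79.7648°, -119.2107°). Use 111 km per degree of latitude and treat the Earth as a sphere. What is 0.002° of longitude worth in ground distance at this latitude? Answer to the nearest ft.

One degree of longitude here spans 111000 × cos 79.7648° = 111000 × 0.1777 ≈ 19723.5 m; 0.002° of that is 39.447 m.
In feet: 39.447 m ÷ 0.3048 ≈ 129.42 ft.

129 ft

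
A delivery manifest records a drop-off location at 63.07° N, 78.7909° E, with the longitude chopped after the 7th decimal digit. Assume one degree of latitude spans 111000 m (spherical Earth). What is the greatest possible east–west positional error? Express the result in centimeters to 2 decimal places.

Truncating at 7 decimal places can drop up to a full unit in the last place, so the longitude may be off by as much as 1e-07°.
Parallels shrink by cos φ, so at 63.07° a degree of longitude is 111000 × 0.4529 ≈ 50272.1 m.
So at most 1e-07° × 50272.1 ≈ 0.00502721 m east–west.
That is 0.00502721 m = 0.50272 cm.

0.50 centimeters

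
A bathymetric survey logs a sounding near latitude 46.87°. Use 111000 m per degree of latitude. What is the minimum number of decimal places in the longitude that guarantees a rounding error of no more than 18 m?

4

At 46.87° one degree of longitude covers 111000 × cos 46.87° ≈ 111000 × 0.6837 ≈ 75885.8 m.
Rounding to N decimal places gives at most 0.5 × 10⁻ᴺ degrees of error, i.e. 0.5 × 10⁻ᴺ × 75885.8 m.
Setting 37942.9 × 10⁻ᴺ ≤ 18 gives 10ᴺ ≥ 2108, i.e. N ≥ 3.32.
So 4 decimal places suffice (3.79 m); 3 would allow up to 37.9 m.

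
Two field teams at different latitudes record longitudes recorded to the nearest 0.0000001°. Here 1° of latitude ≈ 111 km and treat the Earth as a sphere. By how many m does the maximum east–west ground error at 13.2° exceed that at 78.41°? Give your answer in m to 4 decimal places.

Rounding to 7 decimal places leaves the longitude within ±5e-08° of the true value.
At 13.2°: 5e-08° × 111000 × cos 13.2° = 5e-08 × 111000 × 0.9736 ≈ 0.0054034 m.
Error at 78.41° = 5e-08° × 111000 × cos 78.41° ≈ 0.00555 × 0.2009 = 0.001115 m.
So the lower-latitude error exceeds the higher by 0.0054034 − 0.001115 = 0.0042883 m.

0.0043 m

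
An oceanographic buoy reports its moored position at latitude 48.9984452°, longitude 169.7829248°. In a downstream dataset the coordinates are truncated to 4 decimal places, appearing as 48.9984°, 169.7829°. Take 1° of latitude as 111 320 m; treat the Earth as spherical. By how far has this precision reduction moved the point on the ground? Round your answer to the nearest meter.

5 meters

Δlat = 48.9984452 − 48.9984 = +0.0000452°; Δlon = 169.7829248 − 169.7829 = +0.0000248°.
N–S: 0.0000452° × 111320 m/° = 5.03166 m.
East–west at this latitude: 0.0000248° × 111320 × cos 48.9984° ≈ 0.0000248 × 73034.8 = 1.81126 m.
Hypotenuse of the two orthogonal shifts: √(5.03166² + 1.81126²) = 5.34774 m.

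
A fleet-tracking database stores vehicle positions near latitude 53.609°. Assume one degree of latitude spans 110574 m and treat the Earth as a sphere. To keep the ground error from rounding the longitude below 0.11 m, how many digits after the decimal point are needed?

6

At 53.609° one degree of longitude covers 110574 × cos 53.609° ≈ 110574 × 0.5933 ≈ 65602.7 m.
With N decimal places the half-ulp bound is 0.5·10⁻ᴺ°, or 0.5·10⁻ᴺ × 65602.7 m on the ground.
Need 0.5 × 65602.7 × 10⁻ᴺ ≤ 0.11 → 10⁻ᴺ ≤ 3.354e-06, so N ≥ 5.47.
At 5 places the error can reach 0.328 m, but 6 places keeps it to 0.0328 m.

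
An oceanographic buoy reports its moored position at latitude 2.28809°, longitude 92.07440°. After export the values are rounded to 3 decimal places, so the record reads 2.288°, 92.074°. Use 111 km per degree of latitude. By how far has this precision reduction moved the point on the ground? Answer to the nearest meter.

Δlat = 2.28809 − 2.288 = +0.00009°; Δlon = 92.07440 − 92.074 = +0.00040°.
N–S: 0.00009° × 111000 m/° = 9.99 m.
E–W at 2.288°: 0.00040° × 111000 × cos 2.288° = 0.00040 × 111000 × 0.9992 ≈ 44.3646 m.
Combined displacement = (9.99² + 44.3646²)^½ ≈ 45.4755 m.

45 meters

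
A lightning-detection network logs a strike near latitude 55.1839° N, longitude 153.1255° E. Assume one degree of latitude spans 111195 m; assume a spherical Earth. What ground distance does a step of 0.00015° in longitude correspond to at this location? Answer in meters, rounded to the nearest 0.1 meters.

One degree of longitude here spans 111195 × cos 55.1839° = 111195 × 0.5709 ≈ 63486.1 m; 0.00015° of that is 9.52292 m.

9.5 meters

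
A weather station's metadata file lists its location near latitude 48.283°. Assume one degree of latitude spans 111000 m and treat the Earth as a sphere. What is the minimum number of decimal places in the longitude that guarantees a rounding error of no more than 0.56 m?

At 48.283° one degree of longitude covers 111000 × cos 48.283° ≈ 111000 × 0.6655 ≈ 73865.2 m.
N decimal places → at most half a unit in the last place, 0.5 × 10⁻ᴺ° = 73865.2/2 × 10⁻ᴺ m.
Need 0.5 × 73865.2 × 10⁻ᴺ ≤ 0.56 → 10⁻ᴺ ≤ 1.516e-05, so N ≥ 4.82.
N = 4 would give 3.69 m (too coarse); N = 5 gives 0.369 m ≤ 0.56 m.

5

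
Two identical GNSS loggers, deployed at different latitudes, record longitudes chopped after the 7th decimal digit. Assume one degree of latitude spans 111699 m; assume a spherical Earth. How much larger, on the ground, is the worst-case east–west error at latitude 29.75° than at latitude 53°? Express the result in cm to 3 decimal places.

0.298 cm

Truncating at 7 decimal places can drop up to a full unit in the last place, so the longitude may be off by as much as 1e-07°.
Error at 29.75° = 1e-07° × 111699 × cos 29.75° ≈ 0.01117 × 0.8682 = 0.0096977 m.
Error at 53° = 1e-07° × 111699 × cos 53° ≈ 0.01117 × 0.6018 = 0.0067222 m.
Difference: 0.0096977 − 0.0067222 = 0.0029755 m.
That is 0.00297548 m = 0.29755 cm.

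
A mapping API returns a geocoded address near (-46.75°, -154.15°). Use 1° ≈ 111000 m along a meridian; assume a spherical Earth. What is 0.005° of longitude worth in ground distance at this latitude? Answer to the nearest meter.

0.005° of longitude at 46.75° is 0.005 × 111000 × cos 46.75° ≈ 0.005 × 76055.3 = 380.277 m.

380 meters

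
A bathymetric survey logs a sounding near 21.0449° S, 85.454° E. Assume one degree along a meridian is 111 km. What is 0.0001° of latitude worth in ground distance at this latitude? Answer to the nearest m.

11 m

0.0001° × 111000 m/° = 11.1 m.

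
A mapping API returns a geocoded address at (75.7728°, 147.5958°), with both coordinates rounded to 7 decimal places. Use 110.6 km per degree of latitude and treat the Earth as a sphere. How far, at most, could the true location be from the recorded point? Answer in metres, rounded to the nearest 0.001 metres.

0.006 metres

Rounding to 7 decimal places leaves each coordinate within ±5e-08° of the true value.
North–south component: 5e-08° × 110600 = 0.00553 m.
E–W at 75.7728°: 5e-08° × 110600 × cos 75.7728° = 5e-08 × 110600 × 0.2458 ≈ 0.00135909 m.
Worst case both components are at the extreme and orthogonal: √(0.00553² + 0.00135909²) ≈ 0.00569456 m.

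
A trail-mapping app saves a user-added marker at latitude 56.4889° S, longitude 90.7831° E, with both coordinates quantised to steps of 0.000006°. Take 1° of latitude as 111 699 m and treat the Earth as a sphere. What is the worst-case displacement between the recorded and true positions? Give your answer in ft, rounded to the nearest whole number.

With a 0.000006° grid the true value lies within half a step, ±0.000006°/2 = ±3e-06°, of the stored one.
North–south component: 3e-06° × 111699 = 0.335097 m.
E–W at 56.4889°: 3e-06° × 111699 × cos 56.4889° = 3e-06 × 111699 × 0.5521 ≈ 0.185007 m.
Combining orthogonally: (0.335097² + 0.185007²)^½ ≈ 0.382776 m.
In feet: 0.382776 m ÷ 0.3048 ≈ 1.2558 ft.

1 ft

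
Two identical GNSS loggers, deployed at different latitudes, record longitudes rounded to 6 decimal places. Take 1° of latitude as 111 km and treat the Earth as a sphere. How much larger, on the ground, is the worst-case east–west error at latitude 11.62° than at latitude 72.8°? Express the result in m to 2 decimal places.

0.04 m

Rounding to 6 decimal places leaves the longitude within ±5e-07° of the true value.
At 11.62°: 5e-07° × 111000 × cos 11.62° = 5e-07 × 111000 × 0.9795 ≈ 0.054363 m.
Error at 72.8° = 5e-07° × 111000 × cos 72.8° ≈ 0.0555 × 0.2957 = 0.016412 m.
Difference: 0.054363 − 0.016412 = 0.037951 m.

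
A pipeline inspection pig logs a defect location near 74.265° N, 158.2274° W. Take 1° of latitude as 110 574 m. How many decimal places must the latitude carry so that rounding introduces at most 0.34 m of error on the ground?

6

One degree of latitude covers 110574 m.
Rounding to N decimal places gives at most 0.5 × 10⁻ᴺ degrees of error, i.e. 0.5 × 10⁻ᴺ × 110574 m.
Setting 55287 × 10⁻ᴺ ≤ 0.34 gives 10ᴺ ≥ 1.626e+05, i.e. N ≥ 5.21.
N = 5 would give 0.553 m (too coarse); N = 6 gives 0.0553 m ≤ 0.34 m.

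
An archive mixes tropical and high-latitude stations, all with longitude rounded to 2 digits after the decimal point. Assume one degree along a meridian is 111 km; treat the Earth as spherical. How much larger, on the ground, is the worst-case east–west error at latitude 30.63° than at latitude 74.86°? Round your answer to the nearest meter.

333 meters

Rounding to 2 decimal places leaves the longitude within ±0.005° of the true value.
At 30.63°: 0.005° × 111000 × cos 30.63° = 0.005 × 111000 × 0.8605 ≈ 477.56 m.
Error at 74.86° = 0.005° × 111000 × cos 74.86° ≈ 555 × 0.2612 = 144.95 m.
Difference: 477.56 − 144.95 = 332.61 m.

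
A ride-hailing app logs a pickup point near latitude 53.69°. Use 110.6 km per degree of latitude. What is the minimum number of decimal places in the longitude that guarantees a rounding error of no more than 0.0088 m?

7 decimal places

At 53.69° one degree of longitude covers 110600 × cos 53.69° ≈ 110600 × 0.5922 ≈ 65492.2 m.
Rounding to N decimal places gives at most 0.5 × 10⁻ᴺ degrees of error, i.e. 0.5 × 10⁻ᴺ × 65492.2 m.
Need 0.5 × 65492.2 × 10⁻ᴺ ≤ 0.0088 → 10⁻ᴺ ≤ 2.687e-07, so N ≥ 6.57.
At 6 places the error can reach 0.0327 m, but 7 places keeps it to 0.00327 m.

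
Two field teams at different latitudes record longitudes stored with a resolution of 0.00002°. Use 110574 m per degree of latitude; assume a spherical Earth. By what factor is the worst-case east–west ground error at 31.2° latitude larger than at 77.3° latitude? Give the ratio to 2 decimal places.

With a 0.00002° grid the true value lies within half a step, ±0.00002°/2 = ±1e-05°, of the stored one.
Error at 31.2° = 1e-05° × 110574 × cos 31.2° ≈ 1.1057 × 0.8554 = 0.94581 m.
At 77.3°: 1e-05° × 110574 × cos 77.3° = 1e-05 × 110574 × 0.2198 ≈ 0.24309 m.
The ratio reduces to cos 31.2° / cos 77.3° = 0.8554/0.2198 ≈ 3.8907.

3.89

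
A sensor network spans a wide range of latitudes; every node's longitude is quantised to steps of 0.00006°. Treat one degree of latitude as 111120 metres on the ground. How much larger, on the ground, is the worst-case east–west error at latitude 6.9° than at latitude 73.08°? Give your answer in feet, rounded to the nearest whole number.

With a 0.00006° grid the true value lies within half a step, ±0.00006°/2 = ±3e-05°, of the stored one.
At 6.9°: 3e-05° × 111120 × cos 6.9° = 3e-05 × 111120 × 0.9928 ≈ 3.3095 m.
Error at 73.08° = 3e-05° × 111120 × cos 73.08° ≈ 3.3336 × 0.2910 = 0.9702 m.
Difference: 3.3095 − 0.9702 = 2.3393 m.
In feet: 2.33926 m ÷ 0.3048 ≈ 7.6747 ft.

8 feet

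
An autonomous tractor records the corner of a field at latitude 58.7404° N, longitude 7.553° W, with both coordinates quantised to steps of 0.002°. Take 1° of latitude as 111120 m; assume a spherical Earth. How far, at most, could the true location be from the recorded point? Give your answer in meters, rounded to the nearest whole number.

125 meters

With a 0.002° grid the true value lies within half a step, ±0.002°/2 = ±0.001°, of the stored one.
North–south component: 0.001° × 111120 = 111.12 m.
East–west component at 58.7404°: 0.001° × 111120 × cos 58.7404° ≈ 0.001 × 57662 ≈ 57.662 m.
Worst case both components are at the extreme and orthogonal: √(111.12² + 57.662²) ≈ 125.19 m.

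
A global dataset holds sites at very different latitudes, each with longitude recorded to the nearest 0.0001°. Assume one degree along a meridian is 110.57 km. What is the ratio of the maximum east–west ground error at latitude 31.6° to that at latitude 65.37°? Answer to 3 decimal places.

Rounding to 4 decimal places leaves the longitude within ±5e-05° of the true value.
At 31.6°: 5e-05° × 110570 × cos 31.6° = 5e-05 × 110570 × 0.8517 ≈ 4.7088 m.
Error at 65.37° = 5e-05° × 110570 × cos 65.37° ≈ 5.5285 × 0.4168 = 2.304 m.
Ratio: 4.7088 / 2.304 = cos 31.6° / cos 65.37° ≈ 2.0437.

2.044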